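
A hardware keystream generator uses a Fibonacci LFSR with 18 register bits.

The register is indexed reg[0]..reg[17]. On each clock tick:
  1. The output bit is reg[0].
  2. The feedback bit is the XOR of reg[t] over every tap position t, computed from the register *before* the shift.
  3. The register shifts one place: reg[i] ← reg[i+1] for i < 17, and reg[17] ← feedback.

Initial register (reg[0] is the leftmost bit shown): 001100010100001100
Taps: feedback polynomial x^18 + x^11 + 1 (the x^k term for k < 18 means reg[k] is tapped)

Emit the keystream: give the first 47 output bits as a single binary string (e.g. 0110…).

00110001010000110000101001000100010010100000010

step | reg (before) | out | fb
   0 | 001100010100001100 | 0 | 0
   1 | 011000101000011000 | 0 | 0
   2 | 110001010000110000 | 1 | 1
   3 | 100010100001100001 | 1 | 0
   4 | 000101000011000010 | 0 | 1
   5 | 001010000110000101 | 0 | 0
   6 | 010100001100001010 | 0 | 0
   7 | 101000011000010100 | 1 | 1
   8 | 010000110000101001 | 0 | 0
   9 | 100001100001010010 | 1 | 0
  10 | 000011000010100100 | 0 | 0
  11 | 000110000101001000 | 0 | 1
  12 | 001100001010010001 | 0 | 0
  13 | 011000010100100010 | 0 | 0
  14 | 110000101001000100 | 1 | 0
  15 | 100001010010001000 | 1 | 1
  16 | 000010100100010001 | 0 | 0
  17 | 000101001000100010 | 0 | 0
  18 | 001010010001000100 | 0 | 1
  19 | 010100100010001001 | 0 | 0
  20 | 101001000100010010 | 1 | 1
  21 | 010010001000100101 | 0 | 0
  22 | 100100010001001010 | 1 | 0
  23 | 001000100010010100 | 0 | 0
  24 | 010001000100101000 | 0 | 0
  25 | 100010001001010000 | 1 | 0
  26 | 000100010010100000 | 0 | 0
  27 | 001000100101000000 | 0 | 1
  28 | 010001001010000001 | 0 | 0
  29 | 100010010100000010 | 1 | 1
  30 | 000100101000000101 | 0 | 0
  31 | 001001010000001010 | 0 | 0
  32 | 010010100000010100 | 0 | 0
  33 | 100101000000101000 | 1 | 1
  34 | 001010000001010001 | 0 | 1
  35 | 010100000010100011 | 0 | 0
  36 | 101000000101000110 | 1 | 0
  37 | 010000001010001100 | 0 | 0
  38 | 100000010100011000 | 1 | 1
  39 | 000000101000110001 | 0 | 0
  40 | 000001010001100010 | 0 | 1
  41 | 000010100011000101 | 0 | 1
  42 | 000101000110001011 | 0 | 0
  43 | 001010001100010110 | 0 | 0
  44 | 010100011000101100 | 0 | 0
  45 | 101000110001011000 | 1 | 0
  46 | 010001100010110000 | 0 | 0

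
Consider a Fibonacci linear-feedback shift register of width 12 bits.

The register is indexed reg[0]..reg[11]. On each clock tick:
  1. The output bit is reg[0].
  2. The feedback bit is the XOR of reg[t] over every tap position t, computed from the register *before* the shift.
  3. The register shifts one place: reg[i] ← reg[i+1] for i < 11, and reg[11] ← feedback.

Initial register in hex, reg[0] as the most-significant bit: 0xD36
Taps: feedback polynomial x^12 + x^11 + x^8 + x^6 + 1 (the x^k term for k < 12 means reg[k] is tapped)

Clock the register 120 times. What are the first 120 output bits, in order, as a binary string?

tick  register→output (feedback)
  0  110100110110→1 (0)
  1  101001101100→1 (1)
  2  010011011001→0 (0)
  3  100110110010→1 (0)
  4  001101100100→0 (1)
  5  011011001001→0 (0)
  6  110110010010→1 (1)
  7  101100100101→1 (1)
  8  011001001011→0 (0)
  9  110010010110→1 (1)
 10  100100101101→1 (0)
 11  001001011010→0 (1)
 12  010010110101→0 (0)
 13  100101101010→1 (1)
 14  001011010101→0 (1)
 15  010110101011→0 (1)
 16  101101010111→1 (0)
 17  011010101110→0 (0)
 18  110101011100→1 (0)
 19  101010111000→1 (1)
 20  010101110001→0 (0)
 21  101011100010→1 (0)
 22  010111000100→0 (0)
 23  101110001000→1 (0)
 24  011100010000→0 (0)
 25  111000100000→1 (0)
 26  110001000000→1 (1)
 27  100010000001→1 (0)
 28  000100000010→0 (0)
 29  001000000100→0 (0)
 30  010000001000→0 (1)
 31  100000010001→1 (0)
 32  000000100010→0 (1)
 33  000001000101→0 (1)
 34  000010001011→0 (0)
 35  000100010110→0 (0)
 36  001000101100→0 (0)
 37  010001011000→0 (1)
 38  100010110001→1 (1)
 39  000101100011→0 (0)
 40  001011000110→0 (0)
 41  010110001100→0 (1)
 42  101100011001→1 (1)
 43  011000110011→0 (0)
 44  110001100110→1 (0)
 45  100011001100→1 (0)
 46  000110011000→0 (1)
 47  001100110001→0 (0)
 48  011001100010→0 (1)
 49  110011000101→1 (0)
 50  100110001010→1 (0)
 51  001100010100→0 (0)
 52  011000101000→0 (0)
 53  110001010000→1 (1)
 54  100010100001→1 (1)
 55  000101000011→0 (1)
 56  001010000111→0 (1)
 57  010100001111→0 (0)
 58  101000011110→1 (0)
 59  010000111100→0 (0)
 60  100001111000→1 (1)
 61  000011110001→0 (0)
 62  000111100010→0 (1)
 63  001111000101→0 (1)
 64  011110001011→0 (0)
 65  111100010110→1 (1)
 66  111000101101→1 (0)
 67  110001011010→1 (0)
 68  100010110100→1 (0)
 69  000101101000→0 (0)
 70  001011010000→0 (0)
 71  010110100000→0 (1)
 72  101101000001→1 (0)
 73  011010000010→0 (0)
 74  110100000100→1 (1)
 75  101000001001→1 (1)
 76  010000010011→0 (1)
 77  100000100111→1 (1)
 78  000001001111→0 (0)
 79  000010011110→0 (1)
 80  000100111101→0 (1)
 81  001001111011→0 (1)
 82  010011110111→0 (0)
 83  100111101110→1 (1)
 84  001111011101→0 (0)
 85  011110111010→0 (0)
 86  111101110100→1 (0)
 87  111011101000→1 (1)
 88  110111010001→1 (0)
 89  101110100010→1 (0)
 90  011101000100→0 (0)
 91  111010001000→1 (0)
 92  110100010000→1 (1)
 93  101000100001→1 (1)
 94  010001000011→0 (1)
 95  100010000111→1 (0)
 96  000100001110→0 (1)
 97  001000011101→0 (0)
 98  010000111010→0 (0)
 99  100001110100→1 (0)
100  000011101000→0 (0)
101  000111010000→0 (0)
102  001110100000→0 (1)
103  011101000001→0 (1)
104  111010000011→1 (0)
105  110100000110→1 (1)
106  101000001101→1 (1)
107  010000011011→0 (0)
108  100000110110→1 (0)
109  000001101100→0 (0)
110  000011011000→0 (1)
111  000110110001→0 (0)
112  001101100010→0 (1)
113  011011000101→0 (1)
114  110110001011→1 (1)
115  101100010111→1 (0)
116  011000101110→0 (0)
117  110001011100→1 (0)
118  100010111000→1 (1)
119  000101110001→0 (0)

110100110110010010110101011100010000001000101100011001100010100001111000101101000001001111011101000100001110100000110110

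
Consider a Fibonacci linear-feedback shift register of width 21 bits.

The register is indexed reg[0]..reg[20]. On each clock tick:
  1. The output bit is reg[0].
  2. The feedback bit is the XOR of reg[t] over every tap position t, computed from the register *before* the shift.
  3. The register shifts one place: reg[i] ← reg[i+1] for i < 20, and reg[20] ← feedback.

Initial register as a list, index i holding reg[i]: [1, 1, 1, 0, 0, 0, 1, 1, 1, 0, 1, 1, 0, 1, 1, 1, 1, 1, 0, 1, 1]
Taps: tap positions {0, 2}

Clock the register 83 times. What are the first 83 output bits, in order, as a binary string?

k : reg_k → out_k, fb_k
0: 111000111011011111011 → 1, fb=0
1: 110001110110111110110 → 1, fb=1
2: 100011101101111101101 → 1, fb=1
3: 000111011011111011011 → 0, fb=0
4: 001110110111110110110 → 0, fb=1
5: 011101101111101101101 → 0, fb=1
6: 111011011111011011011 → 1, fb=0
7: 110110111110110110110 → 1, fb=1
8: 101101111101101101101 → 1, fb=0
9: 011011111011011011010 → 0, fb=1
10: 110111110110110110101 → 1, fb=1
11: 101111101101101101011 → 1, fb=0
12: 011111011011011010110 → 0, fb=1
13: 111110110110110101101 → 1, fb=0
14: 111101101101101011010 → 1, fb=0
15: 111011011011010110100 → 1, fb=0
16: 110110110110101101000 → 1, fb=1
17: 101101101101011010001 → 1, fb=0
18: 011011011010110100010 → 0, fb=1
19: 110110110101101000101 → 1, fb=1
20: 101101101011010001011 → 1, fb=0
21: 011011010110100010110 → 0, fb=1
22: 110110101101000101101 → 1, fb=1
23: 101101011010001011011 → 1, fb=0
24: 011010110100010110110 → 0, fb=1
25: 110101101000101101101 → 1, fb=1
26: 101011010001011011011 → 1, fb=0
27: 010110100010110110110 → 0, fb=0
28: 101101000101101101100 → 1, fb=0
29: 011010001011011011000 → 0, fb=1
30: 110100010110110110001 → 1, fb=1
31: 101000101101101100011 → 1, fb=0
32: 010001011011011000110 → 0, fb=0
33: 100010110110110001100 → 1, fb=1
34: 000101101101100011001 → 0, fb=0
35: 001011011011000110010 → 0, fb=1
36: 010110110110001100101 → 0, fb=0
37: 101101101100011001010 → 1, fb=0
38: 011011011000110010100 → 0, fb=1
39: 110110110001100101001 → 1, fb=1
40: 101101100011001010011 → 1, fb=0
41: 011011000110010100110 → 0, fb=1
42: 110110001100101001101 → 1, fb=1
43: 101100011001010011011 → 1, fb=0
44: 011000110010100110110 → 0, fb=1
45: 110001100101001101101 → 1, fb=1
46: 100011001010011011011 → 1, fb=1
47: 000110010100110110111 → 0, fb=0
48: 001100101001101101110 → 0, fb=1
49: 011001010011011011101 → 0, fb=1
50: 110010100110110111011 → 1, fb=1
51: 100101001101101110111 → 1, fb=1
52: 001010011011011101111 → 0, fb=1
53: 010100110110111011111 → 0, fb=0
54: 101001101101110111110 → 1, fb=0
55: 010011011011101111100 → 0, fb=0
56: 100110110111011111000 → 1, fb=1
57: 001101101110111110001 → 0, fb=1
58: 011011011101111100011 → 0, fb=1
59: 110110111011111000111 → 1, fb=1
60: 101101110111110001111 → 1, fb=0
61: 011011101111100011110 → 0, fb=1
62: 110111011111000111101 → 1, fb=1
63: 101110111110001111011 → 1, fb=0
64: 011101111100011110110 → 0, fb=1
65: 111011111000111101101 → 1, fb=0
66: 110111110001111011010 → 1, fb=1
67: 101111100011110110101 → 1, fb=0
68: 011111000111101101010 → 0, fb=1
69: 111110001111011010101 → 1, fb=0
70: 111100011110110101010 → 1, fb=0
71: 111000111101101010100 → 1, fb=0
72: 110001111011010101000 → 1, fb=1
73: 100011110110101010001 → 1, fb=1
74: 000111101101010100011 → 0, fb=0
75: 001111011010101000110 → 0, fb=1
76: 011110110101010001101 → 0, fb=1
77: 111101101010100011011 → 1, fb=0
78: 111011010101000110110 → 1, fb=0
79: 110110101010001101100 → 1, fb=1
80: 101101010100011011001 → 1, fb=0
81: 011010101000110110010 → 0, fb=1
82: 110101010001101100101 → 1, fb=1

11100011101101111101101101101011010001011011011000110010100110110111011111000111101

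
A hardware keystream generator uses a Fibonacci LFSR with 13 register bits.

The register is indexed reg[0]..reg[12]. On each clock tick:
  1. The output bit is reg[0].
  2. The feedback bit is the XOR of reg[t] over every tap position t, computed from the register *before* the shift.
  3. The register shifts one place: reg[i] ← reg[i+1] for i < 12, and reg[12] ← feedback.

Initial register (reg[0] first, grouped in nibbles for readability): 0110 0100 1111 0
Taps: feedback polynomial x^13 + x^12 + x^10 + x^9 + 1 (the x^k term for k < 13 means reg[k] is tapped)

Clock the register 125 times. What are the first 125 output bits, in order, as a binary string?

step | reg (before) | out | fb
   0 | 0110010011110 | 0 | 0
   1 | 1100100111100 | 1 | 1
   2 | 1001001111001 | 1 | 1
   3 | 0010011110011 | 0 | 1
   4 | 0100111100111 | 0 | 0
   5 | 1001111001110 | 1 | 1
   6 | 0011110011101 | 0 | 1
   7 | 0111100111011 | 0 | 0
   8 | 1111001110110 | 1 | 0
   9 | 1110011101100 | 1 | 1
  10 | 1100111011001 | 1 | 1
  11 | 1001110110011 | 1 | 0
  12 | 0011101100110 | 0 | 1
  13 | 0111011001101 | 0 | 1
  14 | 1110110011011 | 1 | 1
  15 | 1101100110111 | 1 | 1
  16 | 1011001101111 | 1 | 0
  17 | 0110011011110 | 0 | 0
  18 | 1100110111100 | 1 | 1
  19 | 1001101111001 | 1 | 1
  20 | 0011011110011 | 0 | 1
  21 | 0110111100111 | 0 | 0
  22 | 1101111001110 | 1 | 1
  23 | 1011110011101 | 1 | 0
  24 | 0111100111010 | 0 | 1
  25 | 1111001110101 | 1 | 1
  26 | 1110011101011 | 1 | 1
  27 | 1100111010111 | 1 | 1
  28 | 1001110101111 | 1 | 0
  29 | 0011101011110 | 0 | 0
  30 | 0111010111100 | 0 | 0
  31 | 1110101111000 | 1 | 0
  32 | 1101011110000 | 1 | 1
  33 | 1010111100001 | 1 | 0
  34 | 0101111000010 | 0 | 0
  35 | 1011110000100 | 1 | 0
  36 | 0111100001000 | 0 | 1
  37 | 1111000010001 | 1 | 0
  38 | 1110000100010 | 1 | 1
  39 | 1100001000101 | 1 | 1
  40 | 1000010001011 | 1 | 1
  41 | 0000100010111 | 0 | 0
  42 | 0001000101110 | 0 | 0
  43 | 0010001011100 | 0 | 0
  44 | 0100010111000 | 0 | 1
  45 | 1000101110001 | 1 | 0
  46 | 0001011100010 | 0 | 0
  47 | 0010111000100 | 0 | 1
  48 | 0101110001001 | 0 | 0
  49 | 1011100010010 | 1 | 1
  50 | 0111000100101 | 0 | 0
  51 | 1110001001010 | 1 | 0
  52 | 1100010010100 | 1 | 0
  53 | 1000100101000 | 1 | 0
  54 | 0001001010000 | 0 | 0
  55 | 0010010100000 | 0 | 0
  56 | 0100101000000 | 0 | 0
  57 | 1001010000000 | 1 | 1
  58 | 0010100000001 | 0 | 1
  59 | 0101000000011 | 0 | 1
  60 | 1010000000111 | 1 | 1
  61 | 0100000001111 | 0 | 1
  62 | 1000000011111 | 1 | 0
  63 | 0000000111110 | 0 | 0
  64 | 0000001111100 | 0 | 0
  65 | 0000011111000 | 0 | 1
  66 | 0000111110001 | 0 | 1
  67 | 0001111100011 | 0 | 1
  68 | 0011111000111 | 0 | 0
  69 | 0111110001110 | 0 | 0
  70 | 1111100011100 | 1 | 1
  71 | 1111000111001 | 1 | 1
  72 | 1110001110011 | 1 | 0
  73 | 1100011100110 | 1 | 0
  74 | 1000111001100 | 1 | 1
  75 | 0001110011001 | 0 | 0
  76 | 0011100110010 | 0 | 0
  77 | 0111001100100 | 0 | 1
  78 | 1110011001001 | 1 | 1
  79 | 1100110010011 | 1 | 0
  80 | 1001100100110 | 1 | 0
  81 | 0011001001100 | 0 | 0
  82 | 0110010011000 | 0 | 1
  83 | 1100100110001 | 1 | 0
  84 | 1001001100010 | 1 | 1
  85 | 0010011000101 | 0 | 0
  86 | 0100110001010 | 0 | 1
  87 | 1001100010101 | 1 | 1
  88 | 0011000101011 | 0 | 0
  89 | 0110001010110 | 0 | 1
  90 | 1100010101101 | 1 | 0
  91 | 1000101011010 | 1 | 0
  92 | 0001010110100 | 0 | 1
  93 | 0010101101001 | 0 | 0
  94 | 0101011010010 | 0 | 0
  95 | 1010110100100 | 1 | 0
  96 | 0101101001000 | 0 | 1
  97 | 1011010010001 | 1 | 0
  98 | 0110100100010 | 0 | 0
  99 | 1101001000100 | 1 | 0
 100 | 1010010001000 | 1 | 0
 101 | 0100100010000 | 0 | 0
 102 | 1001000100000 | 1 | 1
 103 | 0010001000001 | 0 | 1
 104 | 0100010000011 | 0 | 1
 105 | 1000100000111 | 1 | 1
 106 | 0001000001111 | 0 | 1
 107 | 0010000011111 | 0 | 1
 108 | 0100000111111 | 0 | 1
 109 | 1000001111111 | 1 | 0
 110 | 0000011111110 | 0 | 0
 111 | 0000111111100 | 0 | 0
 112 | 0001111111000 | 0 | 1
 113 | 0011111110001 | 0 | 1
 114 | 0111111100011 | 0 | 1
 115 | 1111111000111 | 1 | 1
 116 | 1111110001111 | 1 | 0
 117 | 1111100011110 | 1 | 1
 118 | 1111000111101 | 1 | 0
 119 | 1110001111010 | 1 | 0
 120 | 1100011110100 | 1 | 0
 121 | 1000111101000 | 1 | 0
 122 | 0001111010000 | 0 | 0
 123 | 0011110100000 | 0 | 0
 124 | 0111101000000 | 0 | 0

01100100111100111011001101111001110101111000010001011100010010100000001111100011100110010011000101011010010001000001111111000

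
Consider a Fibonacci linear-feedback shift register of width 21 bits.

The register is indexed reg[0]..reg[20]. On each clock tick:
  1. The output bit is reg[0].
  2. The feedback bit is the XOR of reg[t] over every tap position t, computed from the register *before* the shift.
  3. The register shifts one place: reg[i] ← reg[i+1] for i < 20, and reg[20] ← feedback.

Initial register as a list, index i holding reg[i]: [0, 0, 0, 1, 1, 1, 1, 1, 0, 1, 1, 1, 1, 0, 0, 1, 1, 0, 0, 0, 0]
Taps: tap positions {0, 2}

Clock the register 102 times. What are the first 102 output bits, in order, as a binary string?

000111110111100110000011000101001111110001111010001110000110110010010110110011101111011001101111101010

step | reg (before) | out | fb
   0 | 000111110111100110000 | 0 | 0
   1 | 001111101111001100000 | 0 | 1
   2 | 011111011110011000001 | 0 | 1
   3 | 111110111100110000011 | 1 | 0
   4 | 111101111001100000110 | 1 | 0
   5 | 111011110011000001100 | 1 | 0
   6 | 110111100110000011000 | 1 | 1
   7 | 101111001100000110001 | 1 | 0
   8 | 011110011000001100010 | 0 | 1
   9 | 111100110000011000101 | 1 | 0
  10 | 111001100000110001010 | 1 | 0
  11 | 110011000001100010100 | 1 | 1
  12 | 100110000011000101001 | 1 | 1
  13 | 001100000110001010011 | 0 | 1
  14 | 011000001100010100111 | 0 | 1
  15 | 110000011000101001111 | 1 | 1
  16 | 100000110001010011111 | 1 | 1
  17 | 000001100010100111111 | 0 | 0
  18 | 000011000101001111110 | 0 | 0
  19 | 000110001010011111100 | 0 | 0
  20 | 001100010100111111000 | 0 | 1
  21 | 011000101001111110001 | 0 | 1
  22 | 110001010011111100011 | 1 | 1
  23 | 100010100111111000111 | 1 | 1
  24 | 000101001111110001111 | 0 | 0
  25 | 001010011111100011110 | 0 | 1
  26 | 010100111111000111101 | 0 | 0
  27 | 101001111110001111010 | 1 | 0
  28 | 010011111100011110100 | 0 | 0
  29 | 100111111000111101000 | 1 | 1
  30 | 001111110001111010001 | 0 | 1
  31 | 011111100011110100011 | 0 | 1
  32 | 111111000111101000111 | 1 | 0
  33 | 111110001111010001110 | 1 | 0
  34 | 111100011110100011100 | 1 | 0
  35 | 111000111101000111000 | 1 | 0
  36 | 110001111010001110000 | 1 | 1
  37 | 100011110100011100001 | 1 | 1
  38 | 000111101000111000011 | 0 | 0
  39 | 001111010001110000110 | 0 | 1
  40 | 011110100011100001101 | 0 | 1
  41 | 111101000111000011011 | 1 | 0
  42 | 111010001110000110110 | 1 | 0
  43 | 110100011100001101100 | 1 | 1
  44 | 101000111000011011001 | 1 | 0
  45 | 010001110000110110010 | 0 | 0
  46 | 100011100001101100100 | 1 | 1
  47 | 000111000011011001001 | 0 | 0
  48 | 001110000110110010010 | 0 | 1
  49 | 011100001101100100101 | 0 | 1
  50 | 111000011011001001011 | 1 | 0
  51 | 110000110110010010110 | 1 | 1
  52 | 100001101100100101101 | 1 | 1
  53 | 000011011001001011011 | 0 | 0
  54 | 000110110010010110110 | 0 | 0
  55 | 001101100100101101100 | 0 | 1
  56 | 011011001001011011001 | 0 | 1
  57 | 110110010010110110011 | 1 | 1
  58 | 101100100101101100111 | 1 | 0
  59 | 011001001011011001110 | 0 | 1
  60 | 110010010110110011101 | 1 | 1
  61 | 100100101101100111011 | 1 | 1
  62 | 001001011011001110111 | 0 | 1
  63 | 010010110110011101111 | 0 | 0
  64 | 100101101100111011110 | 1 | 1
  65 | 001011011001110111101 | 0 | 1
  66 | 010110110011101111011 | 0 | 0
  67 | 101101100111011110110 | 1 | 0
  68 | 011011001110111101100 | 0 | 1
  69 | 110110011101111011001 | 1 | 1
  70 | 101100111011110110011 | 1 | 0
  71 | 011001110111101100110 | 0 | 1
  72 | 110011101111011001101 | 1 | 1
  73 | 100111011110110011011 | 1 | 1
  74 | 001110111101100110111 | 0 | 1
  75 | 011101111011001101111 | 0 | 1
  76 | 111011110110011011111 | 1 | 0
  77 | 110111101100110111110 | 1 | 1
  78 | 101111011001101111101 | 1 | 0
  79 | 011110110011011111010 | 0 | 1
  80 | 111101100110111110101 | 1 | 0
  81 | 111011001101111101010 | 1 | 0
  82 | 110110011011111010100 | 1 | 1
  83 | 101100110111110101001 | 1 | 0
  84 | 011001101111101010010 | 0 | 1
  85 | 110011011111010100101 | 1 | 1
  86 | 100110111110101001011 | 1 | 1
  87 | 001101111101010010111 | 0 | 1
  88 | 011011111010100101111 | 0 | 1
  89 | 110111110101001011111 | 1 | 1
  90 | 101111101010010111111 | 1 | 0
  91 | 011111010100101111110 | 0 | 1
  92 | 111110101001011111101 | 1 | 0
  93 | 111101010010111111010 | 1 | 0
  94 | 111010100101111110100 | 1 | 0
  95 | 110101001011111101000 | 1 | 1
  96 | 101010010111111010001 | 1 | 0
  97 | 010100101111110100010 | 0 | 0
  98 | 101001011111101000100 | 1 | 0
  99 | 010010111111010001000 | 0 | 0
 100 | 100101111110100010000 | 1 | 1
 101 | 001011111101000100001 | 0 | 1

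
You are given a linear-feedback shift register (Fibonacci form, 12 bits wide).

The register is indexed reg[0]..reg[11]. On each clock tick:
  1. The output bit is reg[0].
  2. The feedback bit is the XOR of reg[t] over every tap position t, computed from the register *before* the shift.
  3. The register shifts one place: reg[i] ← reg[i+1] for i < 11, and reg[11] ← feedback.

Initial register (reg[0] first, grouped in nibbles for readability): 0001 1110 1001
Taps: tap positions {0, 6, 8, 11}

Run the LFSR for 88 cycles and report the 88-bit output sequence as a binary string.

step | reg (before) | out | fb
   0 | 000111101001 | 0 | 1
   1 | 001111010011 | 0 | 1
   2 | 011110100111 | 0 | 0
   3 | 111101001110 | 1 | 0
   4 | 111010011100 | 1 | 0
   5 | 110100111000 | 1 | 1
   6 | 101001110001 | 1 | 1
   7 | 010011100011 | 0 | 0
   8 | 100111000110 | 1 | 1
   9 | 001110001101 | 0 | 0
  10 | 011100011010 | 0 | 1
  11 | 111000110101 | 1 | 1
  12 | 110001101011 | 1 | 0
  13 | 100011010110 | 1 | 1
  14 | 000110101101 | 0 | 1
  15 | 001101011011 | 0 | 0
  16 | 011010110110 | 0 | 1
  17 | 110101101101 | 1 | 0
  18 | 101011011010 | 1 | 0
  19 | 010110110100 | 0 | 1
  20 | 101101101001 | 1 | 0
  21 | 011011010010 | 0 | 0
  22 | 110110100100 | 1 | 0
  23 | 101101001000 | 1 | 0
  24 | 011010010000 | 0 | 0
  25 | 110100100000 | 1 | 0
  26 | 101001000000 | 1 | 1
  27 | 010010000001 | 0 | 1
  28 | 100100000011 | 1 | 0
  29 | 001000000110 | 0 | 0
  30 | 010000001100 | 0 | 1
  31 | 100000011001 | 1 | 1
  32 | 000000110011 | 0 | 0
  33 | 000001100110 | 0 | 1
  34 | 000011001101 | 0 | 0
  35 | 000110011010 | 0 | 1
  36 | 001100110101 | 0 | 0
  37 | 011001101010 | 0 | 0
  38 | 110011010100 | 1 | 1
  39 | 100110101001 | 1 | 0
  40 | 001101010010 | 0 | 0
  41 | 011010100100 | 0 | 1
  42 | 110101001001 | 1 | 1
  43 | 101010010011 | 1 | 0
  44 | 010100100110 | 0 | 1
  45 | 101001001101 | 1 | 1
  46 | 010010011011 | 0 | 0
  47 | 100100110110 | 1 | 0
  48 | 001001101100 | 0 | 0
  49 | 010011011000 | 0 | 1
  50 | 100110110001 | 1 | 1
  51 | 001101100011 | 0 | 0
  52 | 011011000110 | 0 | 0
  53 | 110110001100 | 1 | 0
  54 | 101100011000 | 1 | 0
  55 | 011000110000 | 0 | 1
  56 | 110001100001 | 1 | 1
  57 | 100011000011 | 1 | 0
  58 | 000110000110 | 0 | 0
  59 | 001100001100 | 0 | 1
  60 | 011000011001 | 0 | 0
  61 | 110000110010 | 1 | 0
  62 | 100001100100 | 1 | 0
  63 | 000011001000 | 0 | 1
  64 | 000110010001 | 0 | 1
  65 | 001100100011 | 0 | 0
  66 | 011001000110 | 0 | 0
  67 | 110010001100 | 1 | 0
  68 | 100100011000 | 1 | 0
  69 | 001000110000 | 0 | 1
  70 | 010001100001 | 0 | 0
  71 | 100011000010 | 1 | 1
  72 | 000110000101 | 0 | 1
  73 | 001100001011 | 0 | 0
  74 | 011000010110 | 0 | 0
  75 | 110000101100 | 1 | 1
  76 | 100001011001 | 1 | 1
  77 | 000010110011 | 0 | 0
  78 | 000101100110 | 0 | 1
  79 | 001011001101 | 0 | 0
  80 | 010110011010 | 0 | 1
  81 | 101100110101 | 1 | 1
  82 | 011001101011 | 0 | 1
  83 | 110011010111 | 1 | 0
  84 | 100110101110 | 1 | 1
  85 | 001101011101 | 0 | 0
  86 | 011010111010 | 0 | 0
  87 | 110101110100 | 1 | 0

0001111010011100011010110110100100000011001101010010011011000110000110010001100001011001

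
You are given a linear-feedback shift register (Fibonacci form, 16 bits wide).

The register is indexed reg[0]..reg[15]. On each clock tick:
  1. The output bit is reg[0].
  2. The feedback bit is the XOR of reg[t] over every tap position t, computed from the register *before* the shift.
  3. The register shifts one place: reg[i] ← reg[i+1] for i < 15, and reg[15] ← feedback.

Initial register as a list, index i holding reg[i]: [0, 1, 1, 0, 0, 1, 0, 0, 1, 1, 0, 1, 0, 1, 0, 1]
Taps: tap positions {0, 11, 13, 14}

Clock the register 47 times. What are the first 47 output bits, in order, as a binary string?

step | reg (before) | out | fb
   0 | 0110010011010101 | 0 | 0
   1 | 1100100110101010 | 1 | 0
   2 | 1001001101010100 | 1 | 1
   3 | 0010011010101001 | 0 | 0
   4 | 0100110101010010 | 0 | 0
   5 | 1001101010100100 | 1 | 0
   6 | 0011010101001000 | 0 | 0
   7 | 0110101010010000 | 0 | 1
   8 | 1101010100100001 | 1 | 1
   9 | 1010101001000011 | 1 | 0
  10 | 0101010010000110 | 0 | 0
  11 | 1010100100001100 | 1 | 0
  12 | 0101001000011000 | 0 | 1
  13 | 1010010000110001 | 1 | 0
  14 | 0100100001100010 | 0 | 1
  15 | 1001000011000101 | 1 | 0
  16 | 0010000110001010 | 0 | 1
  17 | 0100001100010101 | 0 | 0
  18 | 1000011000101010 | 1 | 0
  19 | 0000110001010100 | 0 | 0
  20 | 0001100010101000 | 0 | 0
  21 | 0011000101010000 | 0 | 1
  22 | 0110001010100001 | 0 | 0
  23 | 1100010101000010 | 1 | 0
  24 | 1000101010000100 | 1 | 0
  25 | 0001010100001000 | 0 | 0
  26 | 0010101000010000 | 0 | 1
  27 | 0101010000100001 | 0 | 0
  28 | 1010100001000010 | 1 | 0
  29 | 0101000010000100 | 0 | 1
  30 | 1010000100001001 | 1 | 1
  31 | 0100001000010011 | 0 | 0
  32 | 1000010000100110 | 1 | 1
  33 | 0000100001001101 | 0 | 1
  34 | 0001000010011011 | 0 | 0
  35 | 0010000100110110 | 0 | 1
  36 | 0100001001101101 | 0 | 1
  37 | 1000010011011011 | 1 | 1
  38 | 0000100110110111 | 0 | 1
  39 | 0001001101101111 | 0 | 0
  40 | 0010011011011110 | 0 | 1
  41 | 0100110110111101 | 0 | 0
  42 | 1001101101111010 | 1 | 1
  43 | 0011011011110101 | 0 | 0
  44 | 0110110111101010 | 0 | 1
  45 | 1101101111010101 | 1 | 1
  46 | 1011011110101011 | 1 | 0

01100100110101010010000110001010100001000010011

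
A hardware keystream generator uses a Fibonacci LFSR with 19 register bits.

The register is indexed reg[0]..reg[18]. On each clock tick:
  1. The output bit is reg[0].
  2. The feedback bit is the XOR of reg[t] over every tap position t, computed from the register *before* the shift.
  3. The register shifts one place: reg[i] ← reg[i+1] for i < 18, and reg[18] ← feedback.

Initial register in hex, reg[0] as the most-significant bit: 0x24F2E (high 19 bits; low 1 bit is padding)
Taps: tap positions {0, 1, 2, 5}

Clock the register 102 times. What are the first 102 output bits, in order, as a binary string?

tick  register→output (feedback)
  0  0010010011110010111→0 (0)
  1  0100100111100101110→0 (1)
  2  1001001111001011101→1 (1)
  3  0010011110010111011→0 (0)
  4  0100111100101110110→0 (0)
  5  1001111001011101100→1 (0)
  6  0011110010111011000→0 (0)
  7  0111100101110110000→0 (0)
  8  1111001011101100000→1 (1)
  9  1110010111011000001→1 (0)
 10  1100101110110000010→1 (0)
 11  1001011101100000100→1 (0)
 12  0010111011000001000→0 (0)
 13  0101110110000010000→0 (0)
 14  1011101100000100000→1 (0)
 15  0111011000001000000→0 (1)
 16  1110110000010000001→1 (0)
 17  1101100000100000010→1 (0)
 18  1011000001000000100→1 (0)
 19  0110000010000001000→0 (0)
 20  1100000100000010000→1 (0)
 21  1000001000000100000→1 (1)
 22  0000010000001000001→0 (1)
 23  0000100000010000011→0 (0)
 24  0001000000100000110→0 (0)
 25  0010000001000001100→0 (1)
 26  0100000010000011001→0 (1)
 27  1000000100000110011→1 (1)
 28  0000001000001100111→0 (0)
 29  0000010000011001110→0 (1)
 30  0000100000110011101→0 (0)
 31  0001000001100111010→0 (0)
 32  0010000011001110100→0 (1)
 33  0100000110011101001→0 (1)
 34  1000001100111010011→1 (1)
 35  0000011001110100111→0 (1)
 36  0000110011101001111→0 (1)
 37  0001100111010011111→0 (0)
 38  0011001110100111110→0 (1)
 39  0110011101001111101→0 (1)
 40  1100111010011111011→1 (1)
 41  1001110100111110111→1 (0)
 42  0011101001111101110→0 (1)
 43  0111010011111011101→0 (1)
 44  1110100111110111011→1 (1)
 45  1101001111101110111→1 (0)
 46  1010011111011101110→1 (1)
 47  0100111110111011101→0 (0)
 48  1001111101110111010→1 (0)
 49  0011111011101110100→0 (0)
 50  0111110111011101000→0 (1)
 51  1111101110111010001→1 (1)
 52  1111011101110100011→1 (0)
 53  1110111011101000110→1 (0)
 54  1101110111010001100→1 (1)
 55  1011101110100011001→1 (0)
 56  0111011101000110010→0 (1)
 57  1110111010001100101→1 (0)
 58  1101110100011001010→1 (1)
 59  1011101000110010101→1 (0)
 60  0111010001100101010→0 (1)
 61  1110100011001010101→1 (1)
 62  1101000110010101011→1 (0)
 63  1010001100101010110→1 (0)
 64  0100011001010101100→0 (0)
 65  1000110010101011000→1 (0)
 66  0001100101010110000→0 (0)
 67  0011001010101100000→0 (1)
 68  0110010101011000001→0 (1)
 69  1100101010110000011→1 (0)
 70  1001010101100000110→1 (0)
 71  0010101011000001100→0 (1)
 72  0101010110000011001→0 (0)
 73  1010101100000110010→1 (0)
 74  0101011000001100100→0 (0)
 75  1010110000011001000→1 (1)
 76  0101100000110010001→0 (1)
 77  1011000001100100011→1 (0)
 78  0110000011001000110→0 (0)
 79  1100000110010001100→1 (0)
 80  1000001100100011000→1 (1)
 81  0000011001000110001→0 (1)
 82  0000110010001100011→0 (1)
 83  0001100100011000111→0 (0)
 84  0011001000110001110→0 (1)
 85  0110010001100011101→0 (1)
 86  1100100011000111011→1 (0)
 87  1001000110001110110→1 (1)
 88  0010001100011101101→0 (1)
 89  0100011000111011011→0 (0)
 90  1000110001110110110→1 (0)
 91  0001100011101101100→0 (0)
 92  0011000111011011000→0 (1)
 93  0110001110110110001→0 (0)
 94  1100011101101100010→1 (1)
 95  1000111011011000101→1 (0)
 96  0001110110110001010→0 (1)
 97  0011101101100010101→0 (1)
 98  0111011011000101011→0 (1)
 99  1110110110001010111→1 (0)
100  1101101100010101110→1 (0)
101  1011011000101011100→1 (1)

001001001111001011101100000100000010000011001110100111110111011101000110010101011000001100100011000111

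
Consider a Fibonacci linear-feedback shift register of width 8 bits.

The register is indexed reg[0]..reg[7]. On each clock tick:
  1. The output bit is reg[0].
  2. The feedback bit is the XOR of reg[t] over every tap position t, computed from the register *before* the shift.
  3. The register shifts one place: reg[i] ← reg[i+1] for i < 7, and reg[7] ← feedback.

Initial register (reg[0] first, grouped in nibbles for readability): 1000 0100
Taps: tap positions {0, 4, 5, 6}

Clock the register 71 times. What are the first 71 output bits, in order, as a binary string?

10000100010111010111101101111100001101001101011011010100000100111011001

step | reg (before) | out | fb
   0 | 10000100 | 1 | 0
   1 | 00001000 | 0 | 1
   2 | 00010001 | 0 | 0
   3 | 00100010 | 0 | 1
   4 | 01000101 | 0 | 1
   5 | 10001011 | 1 | 1
   6 | 00010111 | 0 | 0
   7 | 00101110 | 0 | 1
   8 | 01011101 | 0 | 0
   9 | 10111010 | 1 | 1
  10 | 01110101 | 0 | 1
  11 | 11101011 | 1 | 1
  12 | 11010111 | 1 | 1
  13 | 10101111 | 1 | 0
  14 | 01011110 | 0 | 1
  15 | 10111101 | 1 | 1
  16 | 01111011 | 0 | 0
  17 | 11110110 | 1 | 1
  18 | 11101101 | 1 | 1
  19 | 11011011 | 1 | 1
  20 | 10110111 | 1 | 1
  21 | 01101111 | 0 | 1
  22 | 11011111 | 1 | 0
  23 | 10111110 | 1 | 0
  24 | 01111100 | 0 | 0
  25 | 11111000 | 1 | 0
  26 | 11110000 | 1 | 1
  27 | 11100001 | 1 | 1
  28 | 11000011 | 1 | 0
  29 | 10000110 | 1 | 1
  30 | 00001101 | 0 | 0
  31 | 00011010 | 0 | 0
  32 | 00110100 | 0 | 1
  33 | 01101001 | 0 | 1
  34 | 11010011 | 1 | 0
  35 | 10100110 | 1 | 1
  36 | 01001101 | 0 | 0
  37 | 10011010 | 1 | 1
  38 | 00110101 | 0 | 1
  39 | 01101011 | 0 | 0
  40 | 11010110 | 1 | 1
  41 | 10101101 | 1 | 1
  42 | 01011011 | 0 | 0
  43 | 10110110 | 1 | 1
  44 | 01101101 | 0 | 0
  45 | 11011010 | 1 | 1
  46 | 10110101 | 1 | 0
  47 | 01101010 | 0 | 0
  48 | 11010100 | 1 | 0
  49 | 10101000 | 1 | 0
  50 | 01010000 | 0 | 0
  51 | 10100000 | 1 | 1
  52 | 01000001 | 0 | 0
  53 | 10000010 | 1 | 0
  54 | 00000100 | 0 | 1
  55 | 00001001 | 0 | 1
  56 | 00010011 | 0 | 1
  57 | 00100111 | 0 | 0
  58 | 01001110 | 0 | 1
  59 | 10011101 | 1 | 1
  60 | 00111011 | 0 | 0
  61 | 01110110 | 0 | 0
  62 | 11101100 | 1 | 1
  63 | 11011001 | 1 | 0
  64 | 10110010 | 1 | 0
  65 | 01100100 | 0 | 1
  66 | 11001001 | 1 | 0
  67 | 10010010 | 1 | 0
  68 | 00100100 | 0 | 1
  69 | 01001001 | 0 | 1
  70 | 10010011 | 1 | 0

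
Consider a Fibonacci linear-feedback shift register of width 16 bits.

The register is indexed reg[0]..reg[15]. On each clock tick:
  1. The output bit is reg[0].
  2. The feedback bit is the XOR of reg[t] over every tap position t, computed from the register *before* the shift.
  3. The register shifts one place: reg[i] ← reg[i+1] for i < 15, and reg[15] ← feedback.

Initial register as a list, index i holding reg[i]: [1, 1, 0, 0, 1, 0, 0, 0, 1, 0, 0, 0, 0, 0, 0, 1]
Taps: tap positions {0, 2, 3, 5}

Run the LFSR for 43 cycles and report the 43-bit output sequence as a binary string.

tick  register→output (feedback)
  0  1100100010000001→1 (1)
  1  1001000100000011→1 (0)
  2  0010001000000110→0 (1)
  3  0100010000001101→0 (1)
  4  1000100000011011→1 (1)
  5  0001000000110111→0 (1)
  6  0010000001101111→0 (1)
  7  0100000011011111→0 (0)
  8  1000000110111110→1 (1)
  9  0000001101111101→0 (0)
 10  0000011011111010→0 (1)
 11  0000110111110101→0 (1)
 12  0001101111101011→0 (1)
 13  0011011111010111→0 (1)
 14  0110111110101111→0 (0)
 15  1101111101011110→1 (1)
 16  1011111010111101→1 (0)
 17  0111110101111010→0 (1)
 18  1111101011110101→1 (1)
 19  1111010111101011→1 (0)
 20  1110101111010110→1 (0)
 21  1101011110101100→1 (1)
 22  1010111101011001→1 (1)
 23  0101111010110011→0 (0)
 24  1011110101100110→1 (0)
 25  0111101011001100→0 (0)
 26  1111010110011000→1 (0)
 27  1110101100110000→1 (0)
 28  1101011001100000→1 (1)
 29  1010110011000001→1 (1)
 30  0101100110000011→0 (1)
 31  1011001100000111→1 (1)
 32  0110011000001111→0 (0)
 33  1100110000011110→1 (0)
 34  1001100000111100→1 (0)
 35  0011000001111000→0 (0)
 36  0110000011110000→0 (1)
 37  1100000111100001→1 (1)
 38  1000001111000011→1 (1)
 39  0000011110000111→0 (1)
 40  0000111100001111→0 (1)
 41  0001111000011111→0 (0)
 42  0011110000111110→0 (1)

1100100010000001101111101011110101100110000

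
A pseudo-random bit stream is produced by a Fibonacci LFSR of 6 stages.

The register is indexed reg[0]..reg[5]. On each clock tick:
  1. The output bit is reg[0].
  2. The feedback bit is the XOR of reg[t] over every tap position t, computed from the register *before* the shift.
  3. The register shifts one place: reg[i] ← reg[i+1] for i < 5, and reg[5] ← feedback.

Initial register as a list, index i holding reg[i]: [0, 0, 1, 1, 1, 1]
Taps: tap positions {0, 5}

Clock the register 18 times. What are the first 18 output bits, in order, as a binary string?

step | reg (before) | out | fb
   0 | 001111 | 0 | 1
   1 | 011111 | 0 | 1
   2 | 111111 | 1 | 0
   3 | 111110 | 1 | 1
   4 | 111101 | 1 | 0
   5 | 111010 | 1 | 1
   6 | 110101 | 1 | 0
   7 | 101010 | 1 | 1
   8 | 010101 | 0 | 1
   9 | 101011 | 1 | 0
  10 | 010110 | 0 | 0
  11 | 101100 | 1 | 1
  12 | 011001 | 0 | 1
  13 | 110011 | 1 | 0
  14 | 100110 | 1 | 1
  15 | 001101 | 0 | 1
  16 | 011011 | 0 | 1
  17 | 110111 | 1 | 0

001111110101011001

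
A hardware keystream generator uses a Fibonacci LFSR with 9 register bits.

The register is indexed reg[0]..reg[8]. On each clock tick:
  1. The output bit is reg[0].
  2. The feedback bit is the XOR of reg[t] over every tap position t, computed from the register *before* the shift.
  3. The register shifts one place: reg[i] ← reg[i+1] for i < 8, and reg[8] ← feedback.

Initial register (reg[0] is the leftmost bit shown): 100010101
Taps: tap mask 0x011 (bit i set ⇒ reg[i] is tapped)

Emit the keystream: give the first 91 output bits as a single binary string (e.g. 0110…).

1000101010010001110001101101010111000100110001000100000000100001000110000100111001010101100

step | reg (before) | out | fb
   0 | 100010101 | 1 | 0
   1 | 000101010 | 0 | 0
   2 | 001010100 | 0 | 1
   3 | 010101001 | 0 | 0
   4 | 101010010 | 1 | 0
   5 | 010100100 | 0 | 0
   6 | 101001000 | 1 | 1
   7 | 010010001 | 0 | 1
   8 | 100100011 | 1 | 1
   9 | 001000111 | 0 | 0
  10 | 010001110 | 0 | 0
  11 | 100011100 | 1 | 0
  12 | 000111000 | 0 | 1
  13 | 001110001 | 0 | 1
  14 | 011100011 | 0 | 0
  15 | 111000110 | 1 | 1
  16 | 110001101 | 1 | 1
  17 | 100011011 | 1 | 0
  18 | 000110110 | 0 | 1
  19 | 001101101 | 0 | 0
  20 | 011011010 | 0 | 1
  21 | 110110101 | 1 | 0
  22 | 101101010 | 1 | 1
  23 | 011010101 | 0 | 1
  24 | 110101011 | 1 | 1
  25 | 101010111 | 1 | 0
  26 | 010101110 | 0 | 0
  27 | 101011100 | 1 | 0
  28 | 010111000 | 0 | 1
  29 | 101110001 | 1 | 0
  30 | 011100010 | 0 | 0
  31 | 111000100 | 1 | 1
  32 | 110001001 | 1 | 1
  33 | 100010011 | 1 | 0
  34 | 000100110 | 0 | 0
  35 | 001001100 | 0 | 0
  36 | 010011000 | 0 | 1
  37 | 100110001 | 1 | 0
  38 | 001100010 | 0 | 0
  39 | 011000100 | 0 | 0
  40 | 110001000 | 1 | 1
  41 | 100010001 | 1 | 0
  42 | 000100010 | 0 | 0
  43 | 001000100 | 0 | 0
  44 | 010001000 | 0 | 0
  45 | 100010000 | 1 | 0
  46 | 000100000 | 0 | 0
  47 | 001000000 | 0 | 0
  48 | 010000000 | 0 | 0
  49 | 100000000 | 1 | 1
  50 | 000000001 | 0 | 0
  51 | 000000010 | 0 | 0
  52 | 000000100 | 0 | 0
  53 | 000001000 | 0 | 0
  54 | 000010000 | 0 | 1
  55 | 000100001 | 0 | 0
  56 | 001000010 | 0 | 0
  57 | 010000100 | 0 | 0
  58 | 100001000 | 1 | 1
  59 | 000010001 | 0 | 1
  60 | 000100011 | 0 | 0
  61 | 001000110 | 0 | 0
  62 | 010001100 | 0 | 0
  63 | 100011000 | 1 | 0
  64 | 000110000 | 0 | 1
  65 | 001100001 | 0 | 0
  66 | 011000010 | 0 | 0
  67 | 110000100 | 1 | 1
  68 | 100001001 | 1 | 1
  69 | 000010011 | 0 | 1
  70 | 000100111 | 0 | 0
  71 | 001001110 | 0 | 0
  72 | 010011100 | 0 | 1
  73 | 100111001 | 1 | 0
  74 | 001110010 | 0 | 1
  75 | 011100101 | 0 | 0
  76 | 111001010 | 1 | 1
  77 | 110010101 | 1 | 0
  78 | 100101010 | 1 | 1
  79 | 001010101 | 0 | 1
  80 | 010101011 | 0 | 0
  81 | 101010110 | 1 | 0
  82 | 010101100 | 0 | 0
  83 | 101011000 | 1 | 0
  84 | 010110000 | 0 | 1
  85 | 101100001 | 1 | 1
  86 | 011000011 | 0 | 0
  87 | 110000110 | 1 | 1
  88 | 100001101 | 1 | 1
  89 | 000011011 | 0 | 1
  90 | 000110111 | 0 | 1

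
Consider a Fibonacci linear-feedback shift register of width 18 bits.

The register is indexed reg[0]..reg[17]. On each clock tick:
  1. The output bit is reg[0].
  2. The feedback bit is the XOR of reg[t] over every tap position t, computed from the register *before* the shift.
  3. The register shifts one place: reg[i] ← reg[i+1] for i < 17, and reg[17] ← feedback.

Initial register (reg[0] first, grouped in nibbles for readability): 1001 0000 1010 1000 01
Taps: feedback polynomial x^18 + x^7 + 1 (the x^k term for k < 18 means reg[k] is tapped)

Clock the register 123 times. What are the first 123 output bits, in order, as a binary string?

k : reg_k → out_k, fb_k
0: 100100001010100001 → 1, fb=1
1: 001000010101000011 → 0, fb=1
2: 010000101010000111 → 0, fb=0
3: 100001010100001110 → 1, fb=0
4: 000010101000011100 → 0, fb=0
5: 000101010000111000 → 0, fb=1
6: 001010100001110001 → 0, fb=0
7: 010101000011100010 → 0, fb=0
8: 101010000111000100 → 1, fb=1
9: 010100001110001001 → 0, fb=0
10: 101000011100010010 → 1, fb=0
11: 010000111000100100 → 0, fb=1
12: 100001110001001001 → 1, fb=0
13: 000011100010010010 → 0, fb=0
14: 000111000100100100 → 0, fb=0
15: 001110001001001000 → 0, fb=0
16: 011100010010010000 → 0, fb=1
17: 111000100100100001 → 1, fb=1
18: 110001001001000011 → 1, fb=1
19: 100010010010000111 → 1, fb=0
20: 000100100100001110 → 0, fb=0
21: 001001001000011100 → 0, fb=0
22: 010010010000111000 → 0, fb=1
23: 100100100001110001 → 1, fb=1
24: 001001000011100011 → 0, fb=0
25: 010010000111000110 → 0, fb=0
26: 100100001110001100 → 1, fb=1
27: 001000011100011001 → 0, fb=1
28: 010000111000110011 → 0, fb=1
29: 100001110001100111 → 1, fb=0
30: 000011100011001110 → 0, fb=0
31: 000111000110011100 → 0, fb=0
32: 001110001100111000 → 0, fb=0
33: 011100011001110000 → 0, fb=1
34: 111000110011100001 → 1, fb=0
35: 110001100111000010 → 1, fb=1
36: 100011001110000101 → 1, fb=1
37: 000110011100001011 → 0, fb=1
38: 001100111000010111 → 0, fb=1
39: 011001110000101111 → 0, fb=1
40: 110011100001011111 → 1, fb=1
41: 100111000010111111 → 1, fb=1
42: 001110000101111111 → 0, fb=0
43: 011100001011111110 → 0, fb=0
44: 111000010111111100 → 1, fb=0
45: 110000101111111000 → 1, fb=1
46: 100001011111110001 → 1, fb=0
47: 000010111111100010 → 0, fb=1
48: 000101111111000101 → 0, fb=1
49: 001011111110001011 → 0, fb=1
50: 010111111100010111 → 0, fb=1
51: 101111111000101111 → 1, fb=0
52: 011111110001011110 → 0, fb=1
53: 111111100010111101 → 1, fb=1
54: 111111000101111011 → 1, fb=1
55: 111110001011110111 → 1, fb=1
56: 111100010111101111 → 1, fb=0
57: 111000101111011110 → 1, fb=1
58: 110001011110111101 → 1, fb=0
59: 100010111101111010 → 1, fb=0
60: 000101111011110100 → 0, fb=1
61: 001011110111101001 → 0, fb=1
62: 010111101111010011 → 0, fb=0
63: 101111011110100110 → 1, fb=0
64: 011110111101001100 → 0, fb=1
65: 111101111010011001 → 1, fb=0
66: 111011110100110010 → 1, fb=0
67: 110111101001100100 → 1, fb=1
68: 101111010011001001 → 1, fb=0
69: 011110100110010010 → 0, fb=0
70: 111101001100100100 → 1, fb=1
71: 111010011001001001 → 1, fb=0
72: 110100110010010010 → 1, fb=0
73: 101001100100100100 → 1, fb=1
74: 010011001001001001 → 0, fb=0
75: 100110010010010010 → 1, fb=0
76: 001100100100100100 → 0, fb=0
77: 011001001001001000 → 0, fb=0
78: 110010010010010000 → 1, fb=0
79: 100100100100100000 → 1, fb=1
80: 001001001001000001 → 0, fb=0
81: 010010010010000010 → 0, fb=1
82: 100100100100000101 → 1, fb=1
83: 001001001000001011 → 0, fb=0
84: 010010010000010110 → 0, fb=1
85: 100100100000101101 → 1, fb=1
86: 001001000001011011 → 0, fb=0
87: 010010000010110110 → 0, fb=0
88: 100100000101101100 → 1, fb=1
89: 001000001011011001 → 0, fb=0
90: 010000010110110010 → 0, fb=1
91: 100000101101100101 → 1, fb=1
92: 000001011011001011 → 0, fb=1
93: 000010110110010111 → 0, fb=1
94: 000101101100101111 → 0, fb=0
95: 001011011001011110 → 0, fb=1
96: 010110110010111101 → 0, fb=1
97: 101101100101111011 → 1, fb=1
98: 011011001011110111 → 0, fb=0
99: 110110010111101110 → 1, fb=0
100: 101100101111011100 → 1, fb=1
101: 011001011110111001 → 0, fb=1
102: 110010111101110011 → 1, fb=0
103: 100101111011100110 → 1, fb=0
104: 001011110111001100 → 0, fb=1
105: 010111101110011001 → 0, fb=0
106: 101111011100110010 → 1, fb=0
107: 011110111001100100 → 0, fb=1
108: 111101110011001001 → 1, fb=0
109: 111011100110010010 → 1, fb=1
110: 110111001100100101 → 1, fb=1
111: 101110011001001011 → 1, fb=0
112: 011100110010010110 → 0, fb=1
113: 111001100100101101 → 1, fb=1
114: 110011001001011011 → 1, fb=1
115: 100110010010110111 → 1, fb=0
116: 001100100101101110 → 0, fb=0
117: 011001001011011100 → 0, fb=0
118: 110010010110111000 → 1, fb=0
119: 100100101101110000 → 1, fb=1
120: 001001011011100001 → 0, fb=1
121: 010010110111000011 → 0, fb=1
122: 100101101110000111 → 1, fb=1

100100001010100001110001001001000011100011001110000101111111000101111011110100110010010010010000010110110010111101110011001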